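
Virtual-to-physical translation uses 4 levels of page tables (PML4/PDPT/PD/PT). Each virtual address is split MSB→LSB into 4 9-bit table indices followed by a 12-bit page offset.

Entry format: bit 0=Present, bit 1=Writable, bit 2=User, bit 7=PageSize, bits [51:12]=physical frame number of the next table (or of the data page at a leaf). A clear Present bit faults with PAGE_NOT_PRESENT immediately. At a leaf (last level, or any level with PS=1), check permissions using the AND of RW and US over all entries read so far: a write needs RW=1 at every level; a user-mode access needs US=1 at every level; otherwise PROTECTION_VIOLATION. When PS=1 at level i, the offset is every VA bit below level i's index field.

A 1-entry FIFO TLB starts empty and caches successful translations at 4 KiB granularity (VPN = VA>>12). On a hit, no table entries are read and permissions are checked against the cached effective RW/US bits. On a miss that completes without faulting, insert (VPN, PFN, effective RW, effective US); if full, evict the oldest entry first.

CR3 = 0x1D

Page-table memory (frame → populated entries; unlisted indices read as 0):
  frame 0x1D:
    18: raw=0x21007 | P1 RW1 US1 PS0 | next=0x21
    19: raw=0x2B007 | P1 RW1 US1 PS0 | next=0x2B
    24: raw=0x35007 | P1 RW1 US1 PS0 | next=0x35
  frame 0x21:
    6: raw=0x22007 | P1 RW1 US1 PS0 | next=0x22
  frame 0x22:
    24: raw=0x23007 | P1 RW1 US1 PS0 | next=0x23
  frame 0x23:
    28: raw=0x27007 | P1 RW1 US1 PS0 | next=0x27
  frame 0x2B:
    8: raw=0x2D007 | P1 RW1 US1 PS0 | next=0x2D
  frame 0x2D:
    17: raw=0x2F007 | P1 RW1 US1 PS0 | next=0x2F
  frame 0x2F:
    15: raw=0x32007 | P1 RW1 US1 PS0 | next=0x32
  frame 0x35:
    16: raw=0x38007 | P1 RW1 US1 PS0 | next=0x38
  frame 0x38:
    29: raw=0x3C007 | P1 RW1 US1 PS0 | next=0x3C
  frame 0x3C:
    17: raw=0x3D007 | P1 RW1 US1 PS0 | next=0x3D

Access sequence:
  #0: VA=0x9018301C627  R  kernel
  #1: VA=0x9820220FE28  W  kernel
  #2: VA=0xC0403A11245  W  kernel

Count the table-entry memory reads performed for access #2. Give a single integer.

Trace:
#0 VA=0x9018301C627 (r,kernel):
  L0: frame=0x1D idx=18 entry=0x21007 [P=1 RW=1 US=1 PS=0]
  L1: frame=0x21 idx=6 entry=0x22007 [P=1 RW=1 US=1 PS=0]
  L2: frame=0x22 idx=24 entry=0x23007 [P=1 RW=1 US=1 PS=0]
  L3: frame=0x23 idx=28 entry=0x27007 [P=1 RW=1 US=1 PS=0]
  ✓ 0x27627  — 4 lookups
#1 VA=0x9820220FE28 (w,kernel):
  L0: frame=0x1D idx=19 entry=0x2B007 [P=1 RW=1 US=1 PS=0]
  L1: frame=0x2B idx=8 entry=0x2D007 [P=1 RW=1 US=1 PS=0]
  L2: frame=0x2D idx=17 entry=0x2F007 [P=1 RW=1 US=1 PS=0]
  L3: frame=0x2F idx=15 entry=0x32007 [P=1 RW=1 US=1 PS=0]
  ✓ 0x32E28  — 4 lookups
#2 VA=0xC0403A11245 (w,kernel):
  L0: frame=0x1D idx=24 entry=0x35007 [P=1 RW=1 US=1 PS=0]
  L1: frame=0x35 idx=16 entry=0x38007 [P=1 RW=1 US=1 PS=0]
  L2: frame=0x38 idx=29 entry=0x3C007 [P=1 RW=1 US=1 PS=0]
  L3: frame=0x3C idx=17 entry=0x3D007 [P=1 RW=1 US=1 PS=0]
  ✓ 0x3D245  — 4 lookups

Entries read for #2: 4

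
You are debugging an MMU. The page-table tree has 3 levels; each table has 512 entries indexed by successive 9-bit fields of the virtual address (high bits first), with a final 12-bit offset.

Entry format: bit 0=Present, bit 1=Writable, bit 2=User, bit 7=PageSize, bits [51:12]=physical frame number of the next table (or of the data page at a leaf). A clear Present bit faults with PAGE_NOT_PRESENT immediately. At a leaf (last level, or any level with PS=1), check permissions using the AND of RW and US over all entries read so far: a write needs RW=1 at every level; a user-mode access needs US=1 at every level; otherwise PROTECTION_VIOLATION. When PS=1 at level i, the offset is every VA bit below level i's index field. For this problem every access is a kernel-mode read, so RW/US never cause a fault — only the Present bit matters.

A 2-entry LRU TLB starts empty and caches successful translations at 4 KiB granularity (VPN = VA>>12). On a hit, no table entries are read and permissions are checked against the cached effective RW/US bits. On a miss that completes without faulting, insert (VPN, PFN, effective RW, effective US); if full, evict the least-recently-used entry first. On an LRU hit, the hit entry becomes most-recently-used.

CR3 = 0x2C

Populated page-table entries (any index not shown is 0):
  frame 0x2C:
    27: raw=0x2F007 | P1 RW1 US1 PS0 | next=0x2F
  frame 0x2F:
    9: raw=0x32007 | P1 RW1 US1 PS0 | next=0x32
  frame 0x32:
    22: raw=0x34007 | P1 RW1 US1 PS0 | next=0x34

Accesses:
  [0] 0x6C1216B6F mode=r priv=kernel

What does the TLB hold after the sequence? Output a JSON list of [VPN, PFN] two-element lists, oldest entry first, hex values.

Trace:
#0 VA=0x6C1216B6F (r,kernel):
  lvl0: tbl 0x2C, slot 27 ⇒ 0x2F007 (P1/RW1/US1/PS0)
  lvl1: tbl 0x2F, slot 9 ⇒ 0x32007 (P1/RW1/US1/PS0)
  lvl2: tbl 0x32, slot 22 ⇒ 0x34007 (P1/RW1/US1/PS0)
  ✓ 0x34B6F  — 3 lookups

TLB: [["0x6C1216", "0x34"]]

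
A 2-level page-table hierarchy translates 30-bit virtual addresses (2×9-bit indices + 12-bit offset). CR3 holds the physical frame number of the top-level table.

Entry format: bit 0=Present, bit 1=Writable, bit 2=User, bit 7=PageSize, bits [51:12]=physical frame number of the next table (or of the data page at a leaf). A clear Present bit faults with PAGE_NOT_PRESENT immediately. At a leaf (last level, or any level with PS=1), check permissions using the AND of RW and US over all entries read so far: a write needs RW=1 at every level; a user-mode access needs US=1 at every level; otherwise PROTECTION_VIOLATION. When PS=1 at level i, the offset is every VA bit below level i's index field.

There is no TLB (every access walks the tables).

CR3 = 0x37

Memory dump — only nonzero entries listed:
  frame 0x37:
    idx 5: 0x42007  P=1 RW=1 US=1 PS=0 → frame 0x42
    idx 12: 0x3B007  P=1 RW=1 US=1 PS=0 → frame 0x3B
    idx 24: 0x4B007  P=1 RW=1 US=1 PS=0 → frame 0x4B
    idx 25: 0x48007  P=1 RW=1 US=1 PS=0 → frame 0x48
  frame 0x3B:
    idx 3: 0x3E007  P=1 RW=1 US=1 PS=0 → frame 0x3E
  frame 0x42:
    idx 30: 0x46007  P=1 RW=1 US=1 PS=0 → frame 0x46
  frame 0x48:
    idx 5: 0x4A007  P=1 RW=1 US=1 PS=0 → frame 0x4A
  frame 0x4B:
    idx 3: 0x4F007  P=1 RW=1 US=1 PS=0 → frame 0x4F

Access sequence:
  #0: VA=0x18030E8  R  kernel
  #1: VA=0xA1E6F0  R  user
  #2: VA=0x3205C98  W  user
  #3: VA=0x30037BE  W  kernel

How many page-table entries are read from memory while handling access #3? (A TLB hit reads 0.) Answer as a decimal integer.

Trace:
#0 VA=0x18030E8 (r,kernel):
  L0: frame=0x37 idx=12 entry=0x3B007 [P=1 RW=1 US=1 PS=0]
  L1: frame=0x3B idx=3 entry=0x3E007 [P=1 RW=1 US=1 PS=0]
  ⇒ phys 0x3E0E8  [2 reads]
#1 VA=0xA1E6F0 (r,user):
  L0: frame=0x37 idx=5 entry=0x42007 [P=1 RW=1 US=1 PS=0]
  L1: frame=0x42 idx=30 entry=0x46007 [P=1 RW=1 US=1 PS=0]
  ⇒ phys 0x466F0  [2 reads]
#2 VA=0x3205C98 (w,user):
  L0: frame=0x37 idx=25 entry=0x48007 [P=1 RW=1 US=1 PS=0]
  L1: frame=0x48 idx=5 entry=0x4A007 [P=1 RW=1 US=1 PS=0]
  ⇒ phys 0x4AC98  [2 reads]
#3 VA=0x30037BE (w,kernel):
  L0: frame=0x37 idx=24 entry=0x4B007 [P=1 RW=1 US=1 PS=0]
  L1: frame=0x4B idx=3 entry=0x4F007 [P=1 RW=1 US=1 PS=0]
  ⇒ phys 0x4F7BE  [2 reads]

Entries read for #3: 2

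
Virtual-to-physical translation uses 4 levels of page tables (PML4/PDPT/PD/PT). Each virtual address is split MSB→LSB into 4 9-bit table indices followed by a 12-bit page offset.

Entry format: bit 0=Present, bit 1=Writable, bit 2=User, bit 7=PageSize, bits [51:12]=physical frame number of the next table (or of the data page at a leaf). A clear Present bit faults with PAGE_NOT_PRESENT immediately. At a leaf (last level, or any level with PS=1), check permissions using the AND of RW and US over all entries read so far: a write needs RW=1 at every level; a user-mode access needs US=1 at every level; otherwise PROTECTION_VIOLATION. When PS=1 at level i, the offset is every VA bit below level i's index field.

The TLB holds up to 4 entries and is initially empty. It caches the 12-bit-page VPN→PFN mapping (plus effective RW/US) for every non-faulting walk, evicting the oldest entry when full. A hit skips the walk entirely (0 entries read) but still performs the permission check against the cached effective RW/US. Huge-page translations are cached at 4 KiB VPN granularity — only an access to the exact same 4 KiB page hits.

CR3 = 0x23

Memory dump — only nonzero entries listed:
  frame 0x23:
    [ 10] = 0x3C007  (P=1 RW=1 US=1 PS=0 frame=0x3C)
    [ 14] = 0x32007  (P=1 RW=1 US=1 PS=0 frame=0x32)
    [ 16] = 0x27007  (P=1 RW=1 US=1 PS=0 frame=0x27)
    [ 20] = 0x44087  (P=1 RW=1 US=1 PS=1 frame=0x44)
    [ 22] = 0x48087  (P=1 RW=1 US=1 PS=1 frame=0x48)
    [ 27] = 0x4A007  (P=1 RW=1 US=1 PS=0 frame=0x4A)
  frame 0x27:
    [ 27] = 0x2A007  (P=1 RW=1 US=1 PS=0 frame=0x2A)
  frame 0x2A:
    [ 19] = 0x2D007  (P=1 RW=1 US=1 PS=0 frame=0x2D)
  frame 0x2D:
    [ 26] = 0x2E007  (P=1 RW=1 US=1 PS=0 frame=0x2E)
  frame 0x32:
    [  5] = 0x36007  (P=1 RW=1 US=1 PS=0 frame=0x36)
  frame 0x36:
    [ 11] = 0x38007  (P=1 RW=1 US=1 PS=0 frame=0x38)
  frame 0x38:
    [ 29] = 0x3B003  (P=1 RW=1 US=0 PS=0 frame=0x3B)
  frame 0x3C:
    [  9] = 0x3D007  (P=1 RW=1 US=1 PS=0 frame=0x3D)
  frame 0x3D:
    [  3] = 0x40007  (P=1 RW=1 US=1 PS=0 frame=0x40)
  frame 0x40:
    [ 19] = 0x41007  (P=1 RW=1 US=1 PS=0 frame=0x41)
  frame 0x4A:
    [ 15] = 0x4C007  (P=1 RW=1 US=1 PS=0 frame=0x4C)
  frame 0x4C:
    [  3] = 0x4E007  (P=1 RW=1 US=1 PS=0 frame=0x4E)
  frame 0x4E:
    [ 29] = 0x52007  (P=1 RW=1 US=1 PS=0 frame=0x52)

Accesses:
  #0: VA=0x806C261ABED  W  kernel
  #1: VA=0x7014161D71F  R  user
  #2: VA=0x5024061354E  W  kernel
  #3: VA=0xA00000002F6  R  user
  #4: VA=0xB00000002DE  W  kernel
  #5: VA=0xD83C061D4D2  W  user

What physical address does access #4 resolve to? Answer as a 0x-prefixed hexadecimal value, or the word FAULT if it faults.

Walk each access:
#0 VA=0x806C261ABED (w,kernel):
  L0 @0x23[16] → 0x27007  P=1,RW=1,US=1,PS=0
  L1 @0x27[27] → 0x2A007  P=1,RW=1,US=1,PS=0
  L2 @0x2A[19] → 0x2D007  P=1,RW=1,US=1,PS=0
  L3 @0x2D[26] → 0x2E007  P=1,RW=1,US=1,PS=0
  ⇒ phys 0x2EBED  [4 reads]
#1 VA=0x7014161D71F (r,user):
  L0 @0x23[14] → 0x32007  P=1,RW=1,US=1,PS=0
  L1 @0x32[5] → 0x36007  P=1,RW=1,US=1,PS=0
  L2 @0x36[11] → 0x38007  P=1,RW=1,US=1,PS=0
  L3 @0x38[29] → 0x3B003  P=1,RW=1,US=0,PS=0
  → PROTECTION_VIOLATION  (4 entries read)
#2 VA=0x5024061354E (w,kernel):
  L0 @0x23[10] → 0x3C007  P=1,RW=1,US=1,PS=0
  L1 @0x3C[9] → 0x3D007  P=1,RW=1,US=1,PS=0
  L2 @0x3D[3] → 0x40007  P=1,RW=1,US=1,PS=0
  L3 @0x40[19] → 0x41007  P=1,RW=1,US=1,PS=0
  ⇒ phys 0x4154E  [4 reads]
#3 VA=0xA00000002F6 (r,user):
  L0 @0x23[20] → 0x44087  P=1,RW=1,US=1,PS=1
  ⇒ phys 0x442F6 (huge @L0)  [1 reads]
#4 VA=0xB00000002DE (w,kernel):
  L0 @0x23[22] → 0x48087  P=1,RW=1,US=1,PS=1
  ⇒ phys 0x482DE (huge @L0)  [1 reads]
#5 VA=0xD83C061D4D2 (w,user):
  L0 @0x23[27] → 0x4A007  P=1,RW=1,US=1,PS=0
  L1 @0x4A[15] → 0x4C007  P=1,RW=1,US=1,PS=0
  L2 @0x4C[3] → 0x4E007  P=1,RW=1,US=1,PS=0
  L3 @0x4E[29] → 0x52007  P=1,RW=1,US=1,PS=0
  ⇒ phys 0x524D2  [4 reads]

Access #4 PA: 0x482DE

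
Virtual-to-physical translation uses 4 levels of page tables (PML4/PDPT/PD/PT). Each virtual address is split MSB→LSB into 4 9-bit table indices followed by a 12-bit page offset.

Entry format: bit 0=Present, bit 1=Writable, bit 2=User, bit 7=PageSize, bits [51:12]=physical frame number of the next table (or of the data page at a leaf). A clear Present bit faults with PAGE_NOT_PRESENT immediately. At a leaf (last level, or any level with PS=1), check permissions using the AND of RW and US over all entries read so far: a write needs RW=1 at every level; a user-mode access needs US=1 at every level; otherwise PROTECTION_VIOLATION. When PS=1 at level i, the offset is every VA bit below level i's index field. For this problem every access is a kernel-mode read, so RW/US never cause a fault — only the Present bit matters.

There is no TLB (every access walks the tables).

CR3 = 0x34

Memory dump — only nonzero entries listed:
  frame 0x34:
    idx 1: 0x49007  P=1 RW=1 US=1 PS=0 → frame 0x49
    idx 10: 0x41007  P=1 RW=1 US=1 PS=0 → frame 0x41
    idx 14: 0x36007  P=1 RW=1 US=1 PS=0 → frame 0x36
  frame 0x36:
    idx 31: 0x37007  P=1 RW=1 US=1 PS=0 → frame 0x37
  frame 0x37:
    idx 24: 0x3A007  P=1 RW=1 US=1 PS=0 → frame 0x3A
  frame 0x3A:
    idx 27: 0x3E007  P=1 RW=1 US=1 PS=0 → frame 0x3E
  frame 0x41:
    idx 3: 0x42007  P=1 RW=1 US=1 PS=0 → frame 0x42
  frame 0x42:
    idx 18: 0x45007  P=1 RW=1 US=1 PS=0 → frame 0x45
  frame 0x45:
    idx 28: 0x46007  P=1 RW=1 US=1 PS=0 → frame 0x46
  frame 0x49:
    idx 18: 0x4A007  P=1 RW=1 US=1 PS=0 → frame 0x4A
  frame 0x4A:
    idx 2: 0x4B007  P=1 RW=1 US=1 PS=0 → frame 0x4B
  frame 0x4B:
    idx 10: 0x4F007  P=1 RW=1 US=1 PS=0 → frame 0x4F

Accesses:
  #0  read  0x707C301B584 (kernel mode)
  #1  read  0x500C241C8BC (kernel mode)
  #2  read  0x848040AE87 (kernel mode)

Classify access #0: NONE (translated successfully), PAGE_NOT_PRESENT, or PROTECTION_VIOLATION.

Walk each access:
#0 VA=0x707C301B584 (r,kernel):
  lvl0: tbl 0x34, slot 14 ⇒ 0x36007 (P1/RW1/US1/PS0)
  lvl1: tbl 0x36, slot 31 ⇒ 0x37007 (P1/RW1/US1/PS0)
  lvl2: tbl 0x37, slot 24 ⇒ 0x3A007 (P1/RW1/US1/PS0)
  lvl3: tbl 0x3A, slot 27 ⇒ 0x3E007 (P1/RW1/US1/PS0)
  → PA=0x3E584  (4 entries read)
#1 VA=0x500C241C8BC (r,kernel):
  lvl0: tbl 0x34, slot 10 ⇒ 0x41007 (P1/RW1/US1/PS0)
  lvl1: tbl 0x41, slot 3 ⇒ 0x42007 (P1/RW1/US1/PS0)
  lvl2: tbl 0x42, slot 18 ⇒ 0x45007 (P1/RW1/US1/PS0)
  lvl3: tbl 0x45, slot 28 ⇒ 0x46007 (P1/RW1/US1/PS0)
  → PA=0x468BC  (4 entries read)
#2 VA=0x848040AE87 (r,kernel):
  lvl0: tbl 0x34, slot 1 ⇒ 0x49007 (P1/RW1/US1/PS0)
  lvl1: tbl 0x49, slot 18 ⇒ 0x4A007 (P1/RW1/US1/PS0)
  lvl2: tbl 0x4A, slot 2 ⇒ 0x4B007 (P1/RW1/US1/PS0)
  lvl3: tbl 0x4B, slot 10 ⇒ 0x4F007 (P1/RW1/US1/PS0)
  → PA=0x4FE87  (4 entries read)

Access #0 fault: NONE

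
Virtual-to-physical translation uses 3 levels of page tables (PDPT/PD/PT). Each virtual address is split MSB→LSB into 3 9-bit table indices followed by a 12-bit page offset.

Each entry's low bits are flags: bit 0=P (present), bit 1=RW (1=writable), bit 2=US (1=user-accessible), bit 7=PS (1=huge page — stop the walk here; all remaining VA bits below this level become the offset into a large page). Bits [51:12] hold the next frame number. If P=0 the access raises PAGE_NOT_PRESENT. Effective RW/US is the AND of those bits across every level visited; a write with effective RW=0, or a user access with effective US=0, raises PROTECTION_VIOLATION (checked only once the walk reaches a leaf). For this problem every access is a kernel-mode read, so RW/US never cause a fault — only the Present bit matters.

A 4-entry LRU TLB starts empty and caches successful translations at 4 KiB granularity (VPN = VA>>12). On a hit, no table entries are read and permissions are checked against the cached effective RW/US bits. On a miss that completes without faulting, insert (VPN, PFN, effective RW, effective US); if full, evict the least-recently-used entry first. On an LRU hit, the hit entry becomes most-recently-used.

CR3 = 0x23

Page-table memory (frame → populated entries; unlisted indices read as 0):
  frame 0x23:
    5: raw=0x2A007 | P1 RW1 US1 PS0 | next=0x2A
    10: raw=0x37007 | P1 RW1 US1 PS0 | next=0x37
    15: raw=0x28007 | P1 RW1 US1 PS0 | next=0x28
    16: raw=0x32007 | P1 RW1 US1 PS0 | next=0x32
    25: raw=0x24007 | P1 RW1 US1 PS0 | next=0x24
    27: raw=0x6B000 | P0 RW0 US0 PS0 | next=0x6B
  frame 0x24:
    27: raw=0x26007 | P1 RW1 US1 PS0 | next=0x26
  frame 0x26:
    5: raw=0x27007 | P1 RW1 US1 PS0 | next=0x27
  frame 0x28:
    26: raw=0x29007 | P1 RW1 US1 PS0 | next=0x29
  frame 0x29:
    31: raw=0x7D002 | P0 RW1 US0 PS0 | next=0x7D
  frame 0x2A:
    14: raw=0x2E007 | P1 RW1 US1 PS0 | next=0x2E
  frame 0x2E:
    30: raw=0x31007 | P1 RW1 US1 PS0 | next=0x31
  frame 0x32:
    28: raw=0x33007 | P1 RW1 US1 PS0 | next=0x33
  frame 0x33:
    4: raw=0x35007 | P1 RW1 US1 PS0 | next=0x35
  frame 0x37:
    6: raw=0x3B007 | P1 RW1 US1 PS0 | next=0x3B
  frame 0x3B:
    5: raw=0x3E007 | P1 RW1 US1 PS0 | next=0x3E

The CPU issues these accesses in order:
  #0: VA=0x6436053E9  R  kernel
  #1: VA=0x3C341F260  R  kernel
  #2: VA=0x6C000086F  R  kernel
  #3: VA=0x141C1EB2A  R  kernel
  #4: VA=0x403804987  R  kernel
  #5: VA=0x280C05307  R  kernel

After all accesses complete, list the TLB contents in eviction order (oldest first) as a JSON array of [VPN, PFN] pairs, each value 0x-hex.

Per-access translation:
#0 VA=0x6436053E9 (r,kernel):
  L0: frame=0x23 idx=25 entry=0x24007 [P=1 RW=1 US=1 PS=0]
  L1: frame=0x24 idx=27 entry=0x26007 [P=1 RW=1 US=1 PS=0]
  L2: frame=0x26 idx=5 entry=0x27007 [P=1 RW=1 US=1 PS=0]
  → PA=0x273E9  (3 entries read)
#1 VA=0x3C341F260 (r,kernel):
  L0: frame=0x23 idx=15 entry=0x28007 [P=1 RW=1 US=1 PS=0]
  L1: frame=0x28 idx=26 entry=0x29007 [P=1 RW=1 US=1 PS=0]
  L2: frame=0x29 idx=31 entry=0x7D002 [P=0 RW=1 US=0 PS=0]
  ✗ PAGE_NOT_PRESENT  [3 reads]
#2 VA=0x6C000086F (r,kernel):
  L0: frame=0x23 idx=27 entry=0x6B000 [P=0 RW=0 US=0 PS=0]
  ✗ PAGE_NOT_PRESENT  [1 reads]
#3 VA=0x141C1EB2A (r,kernel):
  L0: frame=0x23 idx=5 entry=0x2A007 [P=1 RW=1 US=1 PS=0]
  L1: frame=0x2A idx=14 entry=0x2E007 [P=1 RW=1 US=1 PS=0]
  L2: frame=0x2E idx=30 entry=0x31007 [P=1 RW=1 US=1 PS=0]
  → PA=0x31B2A  (3 entries read)
#4 VA=0x403804987 (r,kernel):
  L0: frame=0x23 idx=16 entry=0x32007 [P=1 RW=1 US=1 PS=0]
  L1: frame=0x32 idx=28 entry=0x33007 [P=1 RW=1 US=1 PS=0]
  L2: frame=0x33 idx=4 entry=0x35007 [P=1 RW=1 US=1 PS=0]
  → PA=0x35987  (3 entries read)
#5 VA=0x280C05307 (r,kernel):
  L0: frame=0x23 idx=10 entry=0x37007 [P=1 RW=1 US=1 PS=0]
  L1: frame=0x37 idx=6 entry=0x3B007 [P=1 RW=1 US=1 PS=0]
  L2: frame=0x3B idx=5 entry=0x3E007 [P=1 RW=1 US=1 PS=0]
  → PA=0x3E307  (3 entries read)

TLB: [["0x643605", "0x27"], ["0x141C1E", "0x31"], ["0x403804", "0x35"], ["0x280C05", "0x3E"]]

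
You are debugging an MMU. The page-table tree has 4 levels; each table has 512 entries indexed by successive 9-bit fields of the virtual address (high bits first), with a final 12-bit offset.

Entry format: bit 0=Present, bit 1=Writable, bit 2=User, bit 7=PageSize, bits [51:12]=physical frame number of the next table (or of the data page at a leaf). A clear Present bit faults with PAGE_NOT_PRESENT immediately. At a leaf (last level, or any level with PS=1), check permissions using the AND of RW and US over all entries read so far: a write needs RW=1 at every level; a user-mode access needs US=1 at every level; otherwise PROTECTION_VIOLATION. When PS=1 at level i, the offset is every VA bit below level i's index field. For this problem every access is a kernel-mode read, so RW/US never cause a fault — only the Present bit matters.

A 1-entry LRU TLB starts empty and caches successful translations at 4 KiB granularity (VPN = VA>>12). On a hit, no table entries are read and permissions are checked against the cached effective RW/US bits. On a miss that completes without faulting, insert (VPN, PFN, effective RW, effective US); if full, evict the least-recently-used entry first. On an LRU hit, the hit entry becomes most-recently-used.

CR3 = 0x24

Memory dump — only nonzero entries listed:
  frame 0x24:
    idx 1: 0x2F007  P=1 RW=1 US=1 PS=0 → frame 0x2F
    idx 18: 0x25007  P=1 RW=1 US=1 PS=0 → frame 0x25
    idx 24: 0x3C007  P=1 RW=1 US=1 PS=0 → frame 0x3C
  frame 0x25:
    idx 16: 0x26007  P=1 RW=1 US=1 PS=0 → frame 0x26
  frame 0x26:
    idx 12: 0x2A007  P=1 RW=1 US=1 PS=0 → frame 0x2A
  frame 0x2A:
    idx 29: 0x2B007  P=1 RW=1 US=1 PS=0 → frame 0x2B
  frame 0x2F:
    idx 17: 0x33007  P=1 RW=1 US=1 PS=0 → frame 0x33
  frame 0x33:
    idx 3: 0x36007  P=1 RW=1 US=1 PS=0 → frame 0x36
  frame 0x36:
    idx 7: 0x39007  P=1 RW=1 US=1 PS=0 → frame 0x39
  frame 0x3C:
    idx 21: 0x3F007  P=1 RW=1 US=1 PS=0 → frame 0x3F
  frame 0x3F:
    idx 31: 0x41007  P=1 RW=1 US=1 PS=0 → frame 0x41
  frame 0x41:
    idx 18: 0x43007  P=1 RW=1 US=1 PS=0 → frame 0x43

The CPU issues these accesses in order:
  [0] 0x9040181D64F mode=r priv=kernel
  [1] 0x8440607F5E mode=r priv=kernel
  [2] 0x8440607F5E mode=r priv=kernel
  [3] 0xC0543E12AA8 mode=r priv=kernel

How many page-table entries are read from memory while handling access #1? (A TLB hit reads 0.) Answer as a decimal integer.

Walk each access:
#0 VA=0x9040181D64F (r,kernel):
  [0] read 0x24 idx=18: raw=0x25007 flags P=1 W=1 U=1 S=0
  [1] read 0x25 idx=16: raw=0x26007 flags P=1 W=1 U=1 S=0
  [2] read 0x26 idx=12: raw=0x2A007 flags P=1 W=1 U=1 S=0
  [3] read 0x2A idx=29: raw=0x2B007 flags P=1 W=1 U=1 S=0
  ⇒ phys 0x2B64F  [4 reads]
#1 VA=0x8440607F5E (r,kernel):
  [0] read 0x24 idx=1: raw=0x2F007 flags P=1 W=1 U=1 S=0
  [1] read 0x2F idx=17: raw=0x33007 flags P=1 W=1 U=1 S=0
  [2] read 0x33 idx=3: raw=0x36007 flags P=1 W=1 U=1 S=0
  [3] read 0x36 idx=7: raw=0x39007 flags P=1 W=1 U=1 S=0
  ⇒ phys 0x39F5E  [4 reads]
#2 VA=0x8440607F5E (r,kernel):
  TLB hit vpn=0x8440607 → PA=0x39F5E
#3 VA=0xC0543E12AA8 (r,kernel):
  [0] read 0x24 idx=24: raw=0x3C007 flags P=1 W=1 U=1 S=0
  [1] read 0x3C idx=21: raw=0x3F007 flags P=1 W=1 U=1 S=0
  [2] read 0x3F idx=31: raw=0x41007 flags P=1 W=1 U=1 S=0
  [3] read 0x41 idx=18: raw=0x43007 flags P=1 W=1 U=1 S=0
  ⇒ phys 0x43AA8  [4 reads]

Entries read for #1: 4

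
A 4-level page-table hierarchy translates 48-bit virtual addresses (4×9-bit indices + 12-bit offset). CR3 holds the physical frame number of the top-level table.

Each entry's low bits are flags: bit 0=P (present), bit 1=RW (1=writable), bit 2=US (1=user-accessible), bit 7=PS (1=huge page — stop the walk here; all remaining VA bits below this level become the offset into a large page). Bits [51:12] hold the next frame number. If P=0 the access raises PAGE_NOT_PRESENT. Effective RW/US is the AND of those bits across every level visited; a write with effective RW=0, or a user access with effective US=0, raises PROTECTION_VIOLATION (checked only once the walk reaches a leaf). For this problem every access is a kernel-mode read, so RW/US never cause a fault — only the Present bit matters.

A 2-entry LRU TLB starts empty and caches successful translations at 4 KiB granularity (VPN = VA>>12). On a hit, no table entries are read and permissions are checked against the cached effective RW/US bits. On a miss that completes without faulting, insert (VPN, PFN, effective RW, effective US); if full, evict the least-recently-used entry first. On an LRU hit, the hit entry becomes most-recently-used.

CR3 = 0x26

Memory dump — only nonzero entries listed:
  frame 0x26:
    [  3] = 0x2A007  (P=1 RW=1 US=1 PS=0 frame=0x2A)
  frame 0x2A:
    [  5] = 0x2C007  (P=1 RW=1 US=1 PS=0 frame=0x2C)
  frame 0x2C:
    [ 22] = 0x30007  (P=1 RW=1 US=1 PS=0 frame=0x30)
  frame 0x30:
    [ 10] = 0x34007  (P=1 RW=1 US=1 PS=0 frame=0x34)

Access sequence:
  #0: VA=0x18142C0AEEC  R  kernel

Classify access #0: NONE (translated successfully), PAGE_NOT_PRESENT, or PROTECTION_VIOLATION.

Trace:
#0 VA=0x18142C0AEEC (r,kernel):
  lvl0: tbl 0x26, slot 3 ⇒ 0x2A007 (P1/RW1/US1/PS0)
  lvl1: tbl 0x2A, slot 5 ⇒ 0x2C007 (P1/RW1/US1/PS0)
  lvl2: tbl 0x2C, slot 22 ⇒ 0x30007 (P1/RW1/US1/PS0)
  lvl3: tbl 0x30, slot 10 ⇒ 0x34007 (P1/RW1/US1/PS0)
  → PA=0x34EEC  (4 entries read)

Access #0 fault: NONE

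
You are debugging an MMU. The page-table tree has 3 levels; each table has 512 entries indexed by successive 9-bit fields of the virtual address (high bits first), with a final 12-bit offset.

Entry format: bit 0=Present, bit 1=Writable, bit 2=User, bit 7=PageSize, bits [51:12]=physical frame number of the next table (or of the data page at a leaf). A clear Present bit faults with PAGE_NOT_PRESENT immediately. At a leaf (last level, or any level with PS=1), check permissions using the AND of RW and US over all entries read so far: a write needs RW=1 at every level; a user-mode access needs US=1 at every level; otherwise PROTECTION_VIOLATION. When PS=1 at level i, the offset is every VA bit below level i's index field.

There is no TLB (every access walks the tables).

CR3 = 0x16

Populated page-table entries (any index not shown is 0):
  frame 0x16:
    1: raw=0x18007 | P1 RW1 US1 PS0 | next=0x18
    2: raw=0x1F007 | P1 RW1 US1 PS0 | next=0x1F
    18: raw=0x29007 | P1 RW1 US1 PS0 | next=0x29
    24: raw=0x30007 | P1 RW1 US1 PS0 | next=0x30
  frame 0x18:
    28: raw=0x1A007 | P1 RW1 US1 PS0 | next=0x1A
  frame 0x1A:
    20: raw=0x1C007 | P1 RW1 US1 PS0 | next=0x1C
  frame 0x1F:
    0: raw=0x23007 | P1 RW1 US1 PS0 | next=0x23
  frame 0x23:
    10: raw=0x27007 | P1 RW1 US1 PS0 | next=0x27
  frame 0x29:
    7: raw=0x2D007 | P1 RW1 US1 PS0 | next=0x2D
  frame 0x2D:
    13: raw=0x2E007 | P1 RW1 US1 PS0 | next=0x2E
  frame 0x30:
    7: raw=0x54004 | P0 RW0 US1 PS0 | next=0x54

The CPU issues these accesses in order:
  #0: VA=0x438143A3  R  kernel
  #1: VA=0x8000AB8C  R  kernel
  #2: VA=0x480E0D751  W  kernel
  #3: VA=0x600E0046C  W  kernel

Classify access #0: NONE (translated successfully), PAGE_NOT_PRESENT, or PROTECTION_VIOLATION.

Per-access translation:
#0 VA=0x438143A3 (r,kernel):
  L0: frame=0x16 idx=1 entry=0x18007 [P=1 RW=1 US=1 PS=0]
  L1: frame=0x18 idx=28 entry=0x1A007 [P=1 RW=1 US=1 PS=0]
  L2: frame=0x1A idx=20 entry=0x1C007 [P=1 RW=1 US=1 PS=0]
  ✓ 0x1C3A3  — 3 lookups
#1 VA=0x8000AB8C (r,kernel):
  L0: frame=0x16 idx=2 entry=0x1F007 [P=1 RW=1 US=1 PS=0]
  L1: frame=0x1F idx=0 entry=0x23007 [P=1 RW=1 US=1 PS=0]
  L2: frame=0x23 idx=10 entry=0x27007 [P=1 RW=1 US=1 PS=0]
  ✓ 0x27B8C  — 3 lookups
#2 VA=0x480E0D751 (w,kernel):
  L0: frame=0x16 idx=18 entry=0x29007 [P=1 RW=1 US=1 PS=0]
  L1: frame=0x29 idx=7 entry=0x2D007 [P=1 RW=1 US=1 PS=0]
  L2: frame=0x2D idx=13 entry=0x2E007 [P=1 RW=1 US=1 PS=0]
  ✓ 0x2E751  — 3 lookups
#3 VA=0x600E0046C (w,kernel):
  L0: frame=0x16 idx=24 entry=0x30007 [P=1 RW=1 US=1 PS=0]
  L1: frame=0x30 idx=7 entry=0x54004 [P=0 RW=0 US=1 PS=0]
  ✗ PAGE_NOT_PRESENT  [2 reads]

Access #0 fault: NONE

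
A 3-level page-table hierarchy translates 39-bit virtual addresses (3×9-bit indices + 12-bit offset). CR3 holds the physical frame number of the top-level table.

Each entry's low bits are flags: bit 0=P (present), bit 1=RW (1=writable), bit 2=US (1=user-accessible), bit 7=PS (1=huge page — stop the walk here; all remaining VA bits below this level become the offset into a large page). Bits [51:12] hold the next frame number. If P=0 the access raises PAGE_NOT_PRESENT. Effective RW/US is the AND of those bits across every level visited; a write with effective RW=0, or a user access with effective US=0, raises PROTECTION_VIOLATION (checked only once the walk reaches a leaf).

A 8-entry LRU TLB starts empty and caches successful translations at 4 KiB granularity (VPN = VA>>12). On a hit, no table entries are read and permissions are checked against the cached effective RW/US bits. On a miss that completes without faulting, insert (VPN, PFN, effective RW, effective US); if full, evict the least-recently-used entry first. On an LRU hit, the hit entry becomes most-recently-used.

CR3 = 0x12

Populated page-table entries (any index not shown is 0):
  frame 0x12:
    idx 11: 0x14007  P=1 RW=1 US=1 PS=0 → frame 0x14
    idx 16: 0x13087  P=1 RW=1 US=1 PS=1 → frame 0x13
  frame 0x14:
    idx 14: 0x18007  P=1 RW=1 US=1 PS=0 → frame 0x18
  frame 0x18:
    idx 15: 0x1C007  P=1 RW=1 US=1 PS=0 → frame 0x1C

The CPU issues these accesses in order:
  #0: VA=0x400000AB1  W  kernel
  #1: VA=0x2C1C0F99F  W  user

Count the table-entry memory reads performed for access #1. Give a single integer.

Per-access translation:
#0 VA=0x400000AB1 (w,kernel):
  L0 @0x12[16] → 0x13087  P=1,RW=1,US=1,PS=1
  ⇒ phys 0x13AB1 (huge @L0)  [1 reads]
#1 VA=0x2C1C0F99F (w,user):
  L0 @0x12[11] → 0x14007  P=1,RW=1,US=1,PS=0
  L1 @0x14[14] → 0x18007  P=1,RW=1,US=1,PS=0
  L2 @0x18[15] → 0x1C007  P=1,RW=1,US=1,PS=0
  ⇒ phys 0x1C99F  [3 reads]

Entries read for #1: 3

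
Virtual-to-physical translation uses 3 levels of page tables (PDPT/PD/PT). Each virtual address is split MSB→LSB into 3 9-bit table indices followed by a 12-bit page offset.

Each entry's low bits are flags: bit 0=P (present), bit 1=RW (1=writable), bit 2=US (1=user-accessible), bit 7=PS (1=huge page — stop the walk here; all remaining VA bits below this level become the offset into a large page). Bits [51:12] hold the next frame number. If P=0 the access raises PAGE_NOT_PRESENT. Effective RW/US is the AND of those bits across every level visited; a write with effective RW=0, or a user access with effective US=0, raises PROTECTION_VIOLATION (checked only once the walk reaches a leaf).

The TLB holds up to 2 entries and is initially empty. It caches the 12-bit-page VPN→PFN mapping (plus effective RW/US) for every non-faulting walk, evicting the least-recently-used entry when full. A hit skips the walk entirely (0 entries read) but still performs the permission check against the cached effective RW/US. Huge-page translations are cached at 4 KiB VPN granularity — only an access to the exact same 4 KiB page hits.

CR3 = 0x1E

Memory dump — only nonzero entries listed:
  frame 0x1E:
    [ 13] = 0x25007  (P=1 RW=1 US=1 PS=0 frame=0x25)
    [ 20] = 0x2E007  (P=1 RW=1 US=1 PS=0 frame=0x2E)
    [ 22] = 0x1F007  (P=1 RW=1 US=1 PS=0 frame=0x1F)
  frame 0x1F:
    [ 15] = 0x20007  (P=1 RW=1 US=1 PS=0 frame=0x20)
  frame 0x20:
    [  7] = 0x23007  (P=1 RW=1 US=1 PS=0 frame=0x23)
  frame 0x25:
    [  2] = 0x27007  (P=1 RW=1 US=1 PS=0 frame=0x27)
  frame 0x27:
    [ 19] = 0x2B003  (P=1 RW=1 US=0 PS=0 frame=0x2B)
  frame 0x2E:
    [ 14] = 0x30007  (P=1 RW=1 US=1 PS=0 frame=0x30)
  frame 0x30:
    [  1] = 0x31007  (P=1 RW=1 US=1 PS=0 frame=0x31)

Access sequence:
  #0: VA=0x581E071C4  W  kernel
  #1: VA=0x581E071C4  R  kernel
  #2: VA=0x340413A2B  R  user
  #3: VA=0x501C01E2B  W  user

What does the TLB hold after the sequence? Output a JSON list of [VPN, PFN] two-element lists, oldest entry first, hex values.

Per-access translation:
#0 VA=0x581E071C4 (w,kernel):
  L0: frame=0x1E idx=22 entry=0x1F007 [P=1 RW=1 US=1 PS=0]
  L1: frame=0x1F idx=15 entry=0x20007 [P=1 RW=1 US=1 PS=0]
  L2: frame=0x20 idx=7 entry=0x23007 [P=1 RW=1 US=1 PS=0]
  ✓ 0x231C4  — 3 lookups
#1 VA=0x581E071C4 (r,kernel):
  TLB hit vpn=0x581E07 → PA=0x231C4
#2 VA=0x340413A2B (r,user):
  L0: frame=0x1E idx=13 entry=0x25007 [P=1 RW=1 US=1 PS=0]
  L1: frame=0x25 idx=2 entry=0x27007 [P=1 RW=1 US=1 PS=0]
  L2: frame=0x27 idx=19 entry=0x2B003 [P=1 RW=1 US=0 PS=0]
  ⇒ fault: PROTECTION_VIOLATION  — 3 lookups
#3 VA=0x501C01E2B (w,user):
  L0: frame=0x1E idx=20 entry=0x2E007 [P=1 RW=1 US=1 PS=0]
  L1: frame=0x2E idx=14 entry=0x30007 [P=1 RW=1 US=1 PS=0]
  L2: frame=0x30 idx=1 entry=0x31007 [P=1 RW=1 US=1 PS=0]
  ✓ 0x31E2B  — 3 lookups

TLB: [["0x581E07", "0x23"], ["0x501C01", "0x31"]]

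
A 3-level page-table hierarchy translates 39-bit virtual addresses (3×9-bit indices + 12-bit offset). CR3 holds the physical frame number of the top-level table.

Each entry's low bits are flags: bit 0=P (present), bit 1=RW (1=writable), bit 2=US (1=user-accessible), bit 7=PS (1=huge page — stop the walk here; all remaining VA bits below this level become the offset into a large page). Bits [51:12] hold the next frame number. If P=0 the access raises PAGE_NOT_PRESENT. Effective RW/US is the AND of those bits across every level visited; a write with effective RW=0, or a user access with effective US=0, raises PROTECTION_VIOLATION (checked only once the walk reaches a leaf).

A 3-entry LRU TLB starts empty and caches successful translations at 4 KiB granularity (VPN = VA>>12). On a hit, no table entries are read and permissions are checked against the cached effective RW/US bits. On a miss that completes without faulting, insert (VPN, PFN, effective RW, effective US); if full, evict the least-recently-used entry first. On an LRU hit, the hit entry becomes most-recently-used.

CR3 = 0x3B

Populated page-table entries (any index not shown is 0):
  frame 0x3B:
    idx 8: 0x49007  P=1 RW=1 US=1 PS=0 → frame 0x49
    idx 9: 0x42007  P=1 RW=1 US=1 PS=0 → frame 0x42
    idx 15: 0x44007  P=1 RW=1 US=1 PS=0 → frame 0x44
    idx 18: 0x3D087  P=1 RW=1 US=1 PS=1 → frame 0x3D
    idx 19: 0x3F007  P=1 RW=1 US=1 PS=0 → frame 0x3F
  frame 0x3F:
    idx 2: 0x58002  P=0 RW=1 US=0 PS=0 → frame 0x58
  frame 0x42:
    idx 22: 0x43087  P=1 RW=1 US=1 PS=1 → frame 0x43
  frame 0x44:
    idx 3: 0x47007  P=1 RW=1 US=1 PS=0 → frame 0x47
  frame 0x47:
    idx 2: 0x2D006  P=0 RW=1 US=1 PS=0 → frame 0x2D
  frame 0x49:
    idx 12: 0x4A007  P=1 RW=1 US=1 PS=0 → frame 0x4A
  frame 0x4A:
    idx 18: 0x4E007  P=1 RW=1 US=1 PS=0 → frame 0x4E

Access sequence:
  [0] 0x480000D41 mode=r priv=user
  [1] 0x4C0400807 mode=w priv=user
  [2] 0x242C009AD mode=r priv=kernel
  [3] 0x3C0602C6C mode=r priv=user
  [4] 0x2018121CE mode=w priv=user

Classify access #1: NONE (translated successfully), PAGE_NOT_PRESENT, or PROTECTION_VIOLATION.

Per-access translation:
#0 VA=0x480000D41 (r,user):
  lvl0: tbl 0x3B, slot 18 ⇒ 0x3D087 (P1/RW1/US1/PS1)
  ⇒ phys 0x3DD41 (huge @L0)  [1 reads]
#1 VA=0x4C0400807 (w,user):
  lvl0: tbl 0x3B, slot 19 ⇒ 0x3F007 (P1/RW1/US1/PS0)
  lvl1: tbl 0x3F, slot 2 ⇒ 0x58002 (P0/RW1/US0/PS0)
  ✗ PAGE_NOT_PRESENT  [2 reads]
#2 VA=0x242C009AD (r,kernel):
  lvl0: tbl 0x3B, slot 9 ⇒ 0x42007 (P1/RW1/US1/PS0)
  lvl1: tbl 0x42, slot 22 ⇒ 0x43087 (P1/RW1/US1/PS1)
  ⇒ phys 0x439AD (huge @L1)  [2 reads]
#3 VA=0x3C0602C6C (r,user):
  lvl0: tbl 0x3B, slot 15 ⇒ 0x44007 (P1/RW1/US1/PS0)
  lvl1: tbl 0x44, slot 3 ⇒ 0x47007 (P1/RW1/US1/PS0)
  lvl2: tbl 0x47, slot 2 ⇒ 0x2D006 (P0/RW1/US1/PS0)
  ✗ PAGE_NOT_PRESENT  [3 reads]
#4 VA=0x2018121CE (w,user):
  lvl0: tbl 0x3B, slot 8 ⇒ 0x49007 (P1/RW1/US1/PS0)
  lvl1: tbl 0x49, slot 12 ⇒ 0x4A007 (P1/RW1/US1/PS0)
  lvl2: tbl 0x4A, slot 18 ⇒ 0x4E007 (P1/RW1/US1/PS0)
  ⇒ phys 0x4E1CE  [3 reads]

Access #1 fault: PAGE_NOT_PRESENT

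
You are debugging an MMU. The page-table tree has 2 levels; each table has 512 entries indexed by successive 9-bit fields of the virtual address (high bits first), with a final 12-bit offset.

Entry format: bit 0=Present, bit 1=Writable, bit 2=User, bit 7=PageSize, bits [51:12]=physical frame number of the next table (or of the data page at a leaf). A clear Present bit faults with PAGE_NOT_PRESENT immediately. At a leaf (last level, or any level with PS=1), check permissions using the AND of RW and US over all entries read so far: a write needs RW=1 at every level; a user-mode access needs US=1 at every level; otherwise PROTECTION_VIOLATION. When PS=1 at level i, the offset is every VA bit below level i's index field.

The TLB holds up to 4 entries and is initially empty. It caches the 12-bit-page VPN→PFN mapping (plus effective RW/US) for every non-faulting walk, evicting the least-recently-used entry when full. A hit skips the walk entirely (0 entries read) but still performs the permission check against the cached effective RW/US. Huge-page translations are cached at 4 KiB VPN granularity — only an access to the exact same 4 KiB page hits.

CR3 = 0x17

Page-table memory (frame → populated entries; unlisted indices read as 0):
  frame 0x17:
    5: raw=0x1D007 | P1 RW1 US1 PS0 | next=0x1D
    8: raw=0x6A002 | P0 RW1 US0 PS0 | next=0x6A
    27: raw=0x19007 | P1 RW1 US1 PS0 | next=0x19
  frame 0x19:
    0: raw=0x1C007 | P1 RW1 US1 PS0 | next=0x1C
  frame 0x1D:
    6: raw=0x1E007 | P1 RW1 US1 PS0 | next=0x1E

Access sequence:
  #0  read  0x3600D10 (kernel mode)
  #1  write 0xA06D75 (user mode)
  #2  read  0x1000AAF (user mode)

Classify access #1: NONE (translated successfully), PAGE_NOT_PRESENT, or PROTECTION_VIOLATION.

Per-access translation:
#0 VA=0x3600D10 (r,kernel):
  L0: frame=0x17 idx=27 entry=0x19007 [P=1 RW=1 US=1 PS=0]
  L1: frame=0x19 idx=0 entry=0x1C007 [P=1 RW=1 US=1 PS=0]
  ✓ 0x1CD10  — 2 lookups
#1 VA=0xA06D75 (w,user):
  L0: frame=0x17 idx=5 entry=0x1D007 [P=1 RW=1 US=1 PS=0]
  L1: frame=0x1D idx=6 entry=0x1E007 [P=1 RW=1 US=1 PS=0]
  ✓ 0x1ED75  — 2 lookups
#2 VA=0x1000AAF (r,user):
  L0: frame=0x17 idx=8 entry=0x6A002 [P=0 RW=1 US=0 PS=0]
  → PAGE_NOT_PRESENT  (1 entries read)

Access #1 fault: NONE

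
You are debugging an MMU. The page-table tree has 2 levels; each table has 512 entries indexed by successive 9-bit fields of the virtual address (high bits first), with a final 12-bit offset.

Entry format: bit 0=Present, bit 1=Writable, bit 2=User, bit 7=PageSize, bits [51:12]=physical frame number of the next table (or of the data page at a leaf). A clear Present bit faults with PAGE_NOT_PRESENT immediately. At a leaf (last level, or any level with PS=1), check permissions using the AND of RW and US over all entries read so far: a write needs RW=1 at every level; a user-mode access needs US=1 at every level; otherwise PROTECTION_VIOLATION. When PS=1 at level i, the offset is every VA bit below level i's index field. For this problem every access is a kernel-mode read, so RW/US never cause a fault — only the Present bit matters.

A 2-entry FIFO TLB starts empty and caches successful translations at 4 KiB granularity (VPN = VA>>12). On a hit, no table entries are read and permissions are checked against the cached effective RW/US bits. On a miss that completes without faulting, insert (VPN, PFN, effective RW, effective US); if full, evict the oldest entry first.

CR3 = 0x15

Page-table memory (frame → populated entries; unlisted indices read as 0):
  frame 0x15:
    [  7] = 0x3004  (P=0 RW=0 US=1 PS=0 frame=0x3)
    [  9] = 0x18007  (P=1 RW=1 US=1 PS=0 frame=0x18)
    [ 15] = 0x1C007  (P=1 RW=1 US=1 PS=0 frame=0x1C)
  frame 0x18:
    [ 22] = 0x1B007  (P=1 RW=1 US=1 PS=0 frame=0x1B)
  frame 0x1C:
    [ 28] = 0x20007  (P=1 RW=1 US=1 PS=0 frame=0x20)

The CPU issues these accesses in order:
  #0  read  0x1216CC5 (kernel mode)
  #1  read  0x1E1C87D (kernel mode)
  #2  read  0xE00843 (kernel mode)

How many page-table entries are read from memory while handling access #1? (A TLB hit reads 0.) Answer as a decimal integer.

Per-access translation:
#0 VA=0x1216CC5 (r,kernel):
  [0] read 0x15 idx=9: raw=0x18007 flags P=1 W=1 U=1 S=0
  [1] read 0x18 idx=22: raw=0x1B007 flags P=1 W=1 U=1 S=0
  → PA=0x1BCC5  (2 entries read)
#1 VA=0x1E1C87D (r,kernel):
  [0] read 0x15 idx=15: raw=0x1C007 flags P=1 W=1 U=1 S=0
  [1] read 0x1C idx=28: raw=0x20007 flags P=1 W=1 U=1 S=0
  → PA=0x2087D  (2 entries read)
#2 VA=0xE00843 (r,kernel):
  [0] read 0x15 idx=7: raw=0x3004 flags P=0 W=0 U=1 S=0
  → PAGE_NOT_PRESENT  (1 entries read)

Entries read for #1: 2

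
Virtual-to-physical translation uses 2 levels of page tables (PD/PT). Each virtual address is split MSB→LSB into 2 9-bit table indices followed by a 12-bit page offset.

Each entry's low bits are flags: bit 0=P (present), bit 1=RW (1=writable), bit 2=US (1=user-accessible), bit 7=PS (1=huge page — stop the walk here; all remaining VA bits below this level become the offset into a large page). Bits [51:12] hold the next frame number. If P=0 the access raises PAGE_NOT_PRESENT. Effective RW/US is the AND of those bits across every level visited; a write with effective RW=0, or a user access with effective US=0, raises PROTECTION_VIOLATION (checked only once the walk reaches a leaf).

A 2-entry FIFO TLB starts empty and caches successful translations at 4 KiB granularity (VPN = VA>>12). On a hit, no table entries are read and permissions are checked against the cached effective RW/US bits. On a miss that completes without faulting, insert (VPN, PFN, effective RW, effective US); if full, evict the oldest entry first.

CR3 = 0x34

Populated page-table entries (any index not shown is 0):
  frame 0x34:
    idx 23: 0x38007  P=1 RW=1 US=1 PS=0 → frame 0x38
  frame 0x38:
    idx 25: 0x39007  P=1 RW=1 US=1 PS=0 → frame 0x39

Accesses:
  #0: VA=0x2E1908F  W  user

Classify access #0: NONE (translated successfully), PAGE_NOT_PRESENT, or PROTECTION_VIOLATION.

Walk each access:
#0 VA=0x2E1908F (w,user):
  L0 @0x34[23] → 0x38007  P=1,RW=1,US=1,PS=0
  L1 @0x38[25] → 0x39007  P=1,RW=1,US=1,PS=0
  → PA=0x3908F  (2 entries read)

Access #0 fault: NONE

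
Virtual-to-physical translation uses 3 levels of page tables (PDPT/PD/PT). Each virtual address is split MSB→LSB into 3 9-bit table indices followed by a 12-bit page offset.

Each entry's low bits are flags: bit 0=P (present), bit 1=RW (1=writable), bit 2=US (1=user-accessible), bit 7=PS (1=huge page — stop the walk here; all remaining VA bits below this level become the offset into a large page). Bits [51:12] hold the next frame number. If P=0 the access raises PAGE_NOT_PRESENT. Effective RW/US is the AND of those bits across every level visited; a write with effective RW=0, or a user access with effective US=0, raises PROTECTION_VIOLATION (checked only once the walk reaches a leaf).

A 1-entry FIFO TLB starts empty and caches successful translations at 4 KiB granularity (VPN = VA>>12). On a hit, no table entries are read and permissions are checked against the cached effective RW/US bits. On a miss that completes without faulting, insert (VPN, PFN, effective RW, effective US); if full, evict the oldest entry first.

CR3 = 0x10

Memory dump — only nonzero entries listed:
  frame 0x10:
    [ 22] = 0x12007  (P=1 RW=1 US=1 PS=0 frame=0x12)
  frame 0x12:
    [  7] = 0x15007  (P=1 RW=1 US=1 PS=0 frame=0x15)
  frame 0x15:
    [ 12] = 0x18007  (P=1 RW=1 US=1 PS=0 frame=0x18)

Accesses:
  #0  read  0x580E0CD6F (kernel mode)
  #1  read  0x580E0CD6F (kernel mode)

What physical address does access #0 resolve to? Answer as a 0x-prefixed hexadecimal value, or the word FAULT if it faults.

Trace:
#0 VA=0x580E0CD6F (r,kernel):
  L0 @0x10[22] → 0x12007  P=1,RW=1,US=1,PS=0
  L1 @0x12[7] → 0x15007  P=1,RW=1,US=1,PS=0
  L2 @0x15[12] → 0x18007  P=1,RW=1,US=1,PS=0
  ✓ 0x18D6F  — 3 lookups
#1 VA=0x580E0CD6F (r,kernel):
  TLB hit vpn=0x580E0C → PA=0x18D6F

Access #0 PA: 0x18D6F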